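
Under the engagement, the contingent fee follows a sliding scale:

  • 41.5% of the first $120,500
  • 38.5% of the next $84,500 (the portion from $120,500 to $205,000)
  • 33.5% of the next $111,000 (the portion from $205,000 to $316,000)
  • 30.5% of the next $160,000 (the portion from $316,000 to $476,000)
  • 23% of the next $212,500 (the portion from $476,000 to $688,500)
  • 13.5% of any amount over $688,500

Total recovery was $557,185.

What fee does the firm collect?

$187,197.55

First $120,500 at 41.5% = $50,007.50
Next $84,500 at 38.5% = $32,532.50
Next $111,000 at 33.5% = $37,185.00
Next $160,000 at 30.5% = $48,800.00
Remaining $81,185 at 23% = $18,672.55
Fee: $50,007.50 + $32,532.50 + $37,185.00 + $48,800.00 + $18,672.55 = $187,197.55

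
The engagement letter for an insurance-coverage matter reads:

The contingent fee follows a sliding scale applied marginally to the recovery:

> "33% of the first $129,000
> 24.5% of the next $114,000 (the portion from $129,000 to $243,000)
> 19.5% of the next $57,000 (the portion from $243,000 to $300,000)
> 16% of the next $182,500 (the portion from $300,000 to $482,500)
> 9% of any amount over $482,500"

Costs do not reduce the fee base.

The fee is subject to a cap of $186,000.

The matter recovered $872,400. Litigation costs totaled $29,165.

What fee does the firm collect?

$145,906.00

Fee base is the gross recovery, $872,400; costs are reimbursed separately.
First $129,000 at 33% = $42,570.00
Next $114,000 at 24.5% = $27,930.00
Next $57,000 at 19.5% = $11,115.00
Next $182,500 at 16% = $29,200.00
Remaining $389,900 at 9% = $35,091.00
Fee: $42,570.00 + $27,930.00 + $11,115.00 + $29,200.00 + $35,091.00 = $145,906.00
$145,906.00 is under the $186,000 cap.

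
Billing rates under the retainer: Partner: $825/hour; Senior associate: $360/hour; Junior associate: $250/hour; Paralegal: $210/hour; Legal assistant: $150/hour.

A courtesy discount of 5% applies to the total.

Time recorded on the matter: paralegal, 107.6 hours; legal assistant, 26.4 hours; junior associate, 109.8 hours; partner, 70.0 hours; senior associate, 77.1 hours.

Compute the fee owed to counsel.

$132,536.40

Partner: 70.0 × $825 = $57,750.00
Senior associate: 77.1 × $360 = $27,756.00
Junior associate: 109.8 × $250 = $27,450.00
Paralegal: 107.6 × $210 = $22,596.00
Legal assistant: 26.4 × $150 = $3,960.00
Subtotal: $139,512.00
Less 5% discount: −$6,975.60
Total: $139,512.00 − $6,975.60 = $132,536.40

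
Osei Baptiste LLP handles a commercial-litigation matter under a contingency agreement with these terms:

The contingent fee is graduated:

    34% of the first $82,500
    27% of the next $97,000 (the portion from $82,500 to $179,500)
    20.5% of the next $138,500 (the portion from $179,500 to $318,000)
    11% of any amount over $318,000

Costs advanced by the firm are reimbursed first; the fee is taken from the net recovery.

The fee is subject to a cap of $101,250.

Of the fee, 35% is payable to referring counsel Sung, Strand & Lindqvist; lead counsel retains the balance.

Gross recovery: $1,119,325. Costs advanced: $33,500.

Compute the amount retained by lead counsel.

Fee base (net of costs): $1,119,325 − $33,500 = $1,085,825
First $82,500 at 34% = $28,050.00
Next $97,000 at 27% = $26,190.00
Next $138,500 at 20.5% = $28,392.50
Remaining $767,825 at 11% = $84,460.75
Fee: $28,050.00 + $26,190.00 + $28,392.50 + $84,460.75 = $167,093.25
$167,093.25 exceeds the $101,250 cap, so the fee is capped at $101,250.00.
Referral share: 35% of $101,250.00 = $35,437.50; lead counsel retains $101,250.00 − $35,437.50 = $65,812.50.

$65,812.50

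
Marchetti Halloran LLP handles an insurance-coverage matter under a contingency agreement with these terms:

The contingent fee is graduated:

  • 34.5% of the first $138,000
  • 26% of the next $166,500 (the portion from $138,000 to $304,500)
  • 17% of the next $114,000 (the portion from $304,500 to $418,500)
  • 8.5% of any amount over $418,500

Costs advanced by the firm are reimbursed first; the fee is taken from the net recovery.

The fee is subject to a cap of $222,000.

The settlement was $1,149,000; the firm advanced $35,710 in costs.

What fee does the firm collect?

Fee base (net of costs): $1,149,000 − $35,710 = $1,113,290
First $138,000 at 34.5% = $47,610.00
Next $166,500 at 26% = $43,290.00
Next $114,000 at 17% = $19,380.00
Remaining $694,790 at 8.5% = $59,057.15
Fee: $47,610.00 + $43,290.00 + $19,380.00 + $59,057.15 = $169,337.15
$169,337.15 is under the $222,000 cap.

$169,337.15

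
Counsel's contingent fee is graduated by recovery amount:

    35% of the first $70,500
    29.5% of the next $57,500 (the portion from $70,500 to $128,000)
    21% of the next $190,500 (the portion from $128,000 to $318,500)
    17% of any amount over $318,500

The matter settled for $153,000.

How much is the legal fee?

First $70,500 at 35% = $24,675.00
Next $57,500 at 29.5% = $16,962.50
Remaining $25,000 at 21% = $5,250.00
Fee: $24,675.00 + $16,962.50 + $5,250.00 = $46,887.50

$46,887.50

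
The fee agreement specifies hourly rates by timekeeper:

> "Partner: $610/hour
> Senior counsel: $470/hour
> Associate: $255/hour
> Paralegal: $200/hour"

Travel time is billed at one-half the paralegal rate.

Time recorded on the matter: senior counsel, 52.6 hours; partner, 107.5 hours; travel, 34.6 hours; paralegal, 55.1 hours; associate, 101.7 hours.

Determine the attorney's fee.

$130,710.50

Partner: 107.5 × $610 = $65,575.00
Senior counsel: 52.6 × $470 = $24,722.00
Associate: 101.7 × $255 = $25,933.50
Paralegal: 55.1 × $200 = $11,020.00
Subtotal: $65,575.00 + $24,722.00 + $25,933.50 + $11,020.00 = $127,250.50
Travel: 34.6 × ($200 ÷ 2) = 34.6 × $100.00 = $3,460.00
Total: $127,250.50 + $3,460.00 = $130,710.50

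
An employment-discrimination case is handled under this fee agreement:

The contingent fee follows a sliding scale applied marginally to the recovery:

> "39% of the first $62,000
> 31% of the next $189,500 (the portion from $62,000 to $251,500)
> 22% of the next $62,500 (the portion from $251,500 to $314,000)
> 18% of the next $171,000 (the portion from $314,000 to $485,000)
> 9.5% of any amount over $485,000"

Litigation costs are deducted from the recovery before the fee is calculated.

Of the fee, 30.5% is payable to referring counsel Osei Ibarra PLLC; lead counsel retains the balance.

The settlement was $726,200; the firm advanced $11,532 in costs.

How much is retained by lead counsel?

$103,745.05

Fee base (net of costs): $726,200 − $11,532 = $714,668
First $62,000 at 39% = $24,180.00
Next $189,500 at 31% = $58,745.00
Next $62,500 at 22% = $13,750.00
Next $171,000 at 18% = $30,780.00
Remaining $229,668 at 9.5% = $21,818.46
Fee: $24,180.00 + $58,745.00 + $13,750.00 + $30,780.00 + $21,818.46 = $149,273.46
Referral share: 30.5% of $149,273.46 = $45,528.41; lead counsel retains $149,273.46 − $45,528.41 = $103,745.05.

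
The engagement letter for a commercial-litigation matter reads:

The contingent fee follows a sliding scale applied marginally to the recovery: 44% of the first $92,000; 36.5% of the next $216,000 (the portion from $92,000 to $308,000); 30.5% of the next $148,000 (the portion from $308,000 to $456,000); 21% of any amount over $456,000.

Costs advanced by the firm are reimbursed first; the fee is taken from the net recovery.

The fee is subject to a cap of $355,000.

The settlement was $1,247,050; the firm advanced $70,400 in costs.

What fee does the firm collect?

$315,796.50

Fee base (net of costs): $1,247,050 − $70,400 = $1,176,650
First $92,000 at 44% = $40,480.00
Next $216,000 at 36.5% = $78,840.00
Next $148,000 at 30.5% = $45,140.00
Remaining $720,650 at 21% = $151,336.50
Fee: $40,480.00 + $78,840.00 + $45,140.00 + $151,336.50 = $315,796.50
$315,796.50 is under the $355,000 cap.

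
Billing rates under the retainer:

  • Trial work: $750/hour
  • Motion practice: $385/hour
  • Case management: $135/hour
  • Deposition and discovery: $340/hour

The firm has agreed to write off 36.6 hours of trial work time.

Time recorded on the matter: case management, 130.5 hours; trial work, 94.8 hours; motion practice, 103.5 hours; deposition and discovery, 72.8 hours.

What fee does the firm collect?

$125,867.00

Trial work: 94.8 × $750 = $71,100.00
Motion practice: 103.5 × $385 = $39,847.50
Case management: 130.5 × $135 = $17,617.50
Deposition and discovery: 72.8 × $340 = $24,752.00
Subtotal: $153,317.00
Write-off: 36.6 × $750 = $27,450.00
Total: $153,317.00 − $27,450.00 = $125,867.00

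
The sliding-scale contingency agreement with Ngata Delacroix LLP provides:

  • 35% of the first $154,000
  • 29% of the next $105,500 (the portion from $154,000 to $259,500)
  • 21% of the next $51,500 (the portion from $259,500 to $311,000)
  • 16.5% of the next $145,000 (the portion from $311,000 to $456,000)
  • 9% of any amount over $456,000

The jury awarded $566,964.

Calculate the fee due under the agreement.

$129,221.76

First $154,000 at 35% = $53,900.00
Next $105,500 at 29% = $30,595.00
Next $51,500 at 21% = $10,815.00
Next $145,000 at 16.5% = $23,925.00
Remaining $110,964 at 9% = $9,986.76
Fee: $53,900.00 + $30,595.00 + $10,815.00 + $23,925.00 + $9,986.76 = $129,221.76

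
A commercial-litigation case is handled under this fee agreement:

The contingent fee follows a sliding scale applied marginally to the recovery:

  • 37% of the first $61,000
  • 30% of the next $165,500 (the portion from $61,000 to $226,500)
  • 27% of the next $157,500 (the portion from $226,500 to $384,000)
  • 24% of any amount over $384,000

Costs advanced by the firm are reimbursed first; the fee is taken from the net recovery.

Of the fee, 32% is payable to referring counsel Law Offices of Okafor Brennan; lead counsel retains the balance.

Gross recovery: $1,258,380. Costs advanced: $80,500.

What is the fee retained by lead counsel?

Fee base (net of costs): $1,258,380 − $80,500 = $1,177,880
First $61,000 at 37% = $22,570.00
Next $165,500 at 30% = $49,650.00
Next $157,500 at 27% = $42,525.00
Remaining $793,880 at 24% = $190,531.20
Fee: $22,570.00 + $49,650.00 + $42,525.00 + $190,531.20 = $305,276.20
Referral share: 32% of $305,276.20 = $97,688.38; lead counsel retains $305,276.20 − $97,688.38 = $207,587.82.

$207,587.82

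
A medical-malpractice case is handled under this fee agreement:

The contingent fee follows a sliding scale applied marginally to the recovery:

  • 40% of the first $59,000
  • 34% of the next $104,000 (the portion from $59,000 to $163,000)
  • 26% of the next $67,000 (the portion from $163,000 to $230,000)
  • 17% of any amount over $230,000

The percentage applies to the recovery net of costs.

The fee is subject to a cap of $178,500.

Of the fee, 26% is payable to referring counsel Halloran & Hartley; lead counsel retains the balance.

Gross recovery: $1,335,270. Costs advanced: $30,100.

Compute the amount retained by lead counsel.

Fee base (net of costs): $1,335,270 − $30,100 = $1,305,170
First $59,000 at 40% = $23,600.00
Next $104,000 at 34% = $35,360.00
Next $67,000 at 26% = $17,420.00
Remaining $1,075,170 at 17% = $182,778.90
Fee: $23,600.00 + $35,360.00 + $17,420.00 + $182,778.90 = $259,158.90
$259,158.90 exceeds the $178,500 cap, so the fee is capped at $178,500.00.
Referral share: 26% of $178,500.00 = $46,410.00; lead counsel retains $178,500.00 − $46,410.00 = $132,090.00.

$132,090.00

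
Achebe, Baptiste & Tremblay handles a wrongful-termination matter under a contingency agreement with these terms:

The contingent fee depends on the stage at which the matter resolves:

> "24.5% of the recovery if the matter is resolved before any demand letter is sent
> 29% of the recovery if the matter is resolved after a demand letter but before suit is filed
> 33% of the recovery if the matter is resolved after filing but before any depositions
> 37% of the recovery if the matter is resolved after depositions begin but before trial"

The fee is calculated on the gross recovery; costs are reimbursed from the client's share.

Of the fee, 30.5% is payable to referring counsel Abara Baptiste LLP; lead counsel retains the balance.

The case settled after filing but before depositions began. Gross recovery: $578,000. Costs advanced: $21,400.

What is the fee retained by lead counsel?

Fee base is the gross recovery, $578,000; costs are reimbursed separately.
The matter settled after filing but before depositions began, so the 33% rate applies.
$578,000 × 33% = $190,740.00
Referral share: 30.5% of $190,740.00 = $58,175.70; lead counsel retains $190,740.00 − $58,175.70 = $132,564.30.

$132,564.30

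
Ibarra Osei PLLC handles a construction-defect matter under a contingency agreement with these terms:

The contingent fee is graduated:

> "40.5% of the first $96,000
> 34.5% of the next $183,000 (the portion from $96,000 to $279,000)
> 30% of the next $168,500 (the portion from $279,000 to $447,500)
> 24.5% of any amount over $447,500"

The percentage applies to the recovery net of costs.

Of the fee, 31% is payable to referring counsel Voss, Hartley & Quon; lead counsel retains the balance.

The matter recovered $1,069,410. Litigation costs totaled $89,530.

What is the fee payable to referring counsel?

Fee base (net of costs): $1,069,410 − $89,530 = $979,880
First $96,000 at 40.5% = $38,880.00
Next $183,000 at 34.5% = $63,135.00
Next $168,500 at 30% = $50,550.00
Remaining $532,380 at 24.5% = $130,433.10
Fee: $38,880.00 + $63,135.00 + $50,550.00 + $130,433.10 = $282,998.10
Referral share: 31% of $282,998.10 = $87,729.41; lead counsel retains $282,998.10 − $87,729.41 = $195,268.69.

$87,729.41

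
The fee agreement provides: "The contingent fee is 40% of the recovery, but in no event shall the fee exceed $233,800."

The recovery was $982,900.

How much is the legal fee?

$233,800.00

40% of $982,900 = $393,160.00
That exceeds the $233,800 cap, so the fee is capped at $233,800.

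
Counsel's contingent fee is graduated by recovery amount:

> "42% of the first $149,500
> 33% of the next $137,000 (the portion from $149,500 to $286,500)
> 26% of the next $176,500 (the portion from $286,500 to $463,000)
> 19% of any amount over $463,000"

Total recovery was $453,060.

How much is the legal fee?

$151,305.60

First $149,500 at 42% = $62,790.00
Next $137,000 at 33% = $45,210.00
Remaining $166,560 at 26% = $43,305.60
Fee: $62,790.00 + $45,210.00 + $43,305.60 = $151,305.60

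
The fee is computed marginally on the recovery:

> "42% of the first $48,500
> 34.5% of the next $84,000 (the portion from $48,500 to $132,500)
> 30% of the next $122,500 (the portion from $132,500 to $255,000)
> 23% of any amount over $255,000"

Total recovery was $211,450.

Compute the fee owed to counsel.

$73,035.00

First $48,500 at 42% = $20,370.00
Next $84,000 at 34.5% = $28,980.00
Remaining $78,950 at 30% = $23,685.00
Fee: $20,370.00 + $28,980.00 + $23,685.00 = $73,035.00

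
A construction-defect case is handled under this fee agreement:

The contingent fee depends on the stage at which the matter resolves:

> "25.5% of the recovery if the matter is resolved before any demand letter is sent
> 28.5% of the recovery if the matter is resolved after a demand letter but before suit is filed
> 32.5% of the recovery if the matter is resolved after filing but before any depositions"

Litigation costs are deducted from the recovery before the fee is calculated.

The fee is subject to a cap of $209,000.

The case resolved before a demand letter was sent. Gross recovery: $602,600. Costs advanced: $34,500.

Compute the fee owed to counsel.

$144,865.50

Fee base (net of costs): $602,600 − $34,500 = $568,100
The matter resolved before a demand letter was sent, so the 25.5% rate applies.
$568,100 × 25.5% = $144,865.50
$144,865.50 is under the $209,000 cap.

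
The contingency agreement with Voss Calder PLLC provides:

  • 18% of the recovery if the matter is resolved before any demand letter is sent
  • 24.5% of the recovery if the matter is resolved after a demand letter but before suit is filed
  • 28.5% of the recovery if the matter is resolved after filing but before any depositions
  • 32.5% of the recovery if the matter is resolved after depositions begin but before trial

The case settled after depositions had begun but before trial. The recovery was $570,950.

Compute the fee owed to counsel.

$185,558.75

The matter settled after depositions had begun but before trial, so the 32.5% rate applies.
$570,950 × 32.5% = $185,558.75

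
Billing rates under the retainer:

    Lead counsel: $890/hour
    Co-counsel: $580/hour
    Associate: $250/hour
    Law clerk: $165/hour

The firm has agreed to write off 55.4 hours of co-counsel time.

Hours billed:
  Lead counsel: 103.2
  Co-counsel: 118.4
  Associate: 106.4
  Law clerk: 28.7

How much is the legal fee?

Lead counsel: 103.2 × $890 = $91,848.00
Co-counsel: 118.4 × $580 = $68,672.00
Associate: 106.4 × $250 = $26,600.00
Law clerk: 28.7 × $165 = $4,735.50
Subtotal: $191,855.50
Write-off: 55.4 × $580 = $32,132.00
Total: $191,855.50 − $32,132.00 = $159,723.50

$159,723.50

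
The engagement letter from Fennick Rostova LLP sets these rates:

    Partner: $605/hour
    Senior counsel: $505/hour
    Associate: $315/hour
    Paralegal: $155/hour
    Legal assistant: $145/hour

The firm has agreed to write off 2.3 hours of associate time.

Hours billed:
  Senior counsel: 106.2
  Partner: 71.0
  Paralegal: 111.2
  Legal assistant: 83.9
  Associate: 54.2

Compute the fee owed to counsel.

$142,336.00

Partner: 71.0 × $605 = $42,955.00
Senior counsel: 106.2 × $505 = $53,631.00
Associate: 54.2 × $315 = $17,073.00
Paralegal: 111.2 × $155 = $17,236.00
Legal assistant: 83.9 × $145 = $12,165.50
Subtotal: $143,060.50
Write-off: 2.3 × $315 = $724.50
Total: $143,060.50 − $724.50 = $142,336.00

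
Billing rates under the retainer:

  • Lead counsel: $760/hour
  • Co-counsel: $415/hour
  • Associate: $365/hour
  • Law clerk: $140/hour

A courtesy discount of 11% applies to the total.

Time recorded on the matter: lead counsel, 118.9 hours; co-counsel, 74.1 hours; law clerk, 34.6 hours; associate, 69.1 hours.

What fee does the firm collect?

Lead counsel: 118.9 × $760 = $90,364.00
Co-counsel: 74.1 × $415 = $30,751.50
Associate: 69.1 × $365 = $25,221.50
Law clerk: 34.6 × $140 = $4,844.00
Subtotal: $151,181.00
Less 11% discount: −$16,629.91
Total: $151,181.00 − $16,629.91 = $134,551.09

$134,551.09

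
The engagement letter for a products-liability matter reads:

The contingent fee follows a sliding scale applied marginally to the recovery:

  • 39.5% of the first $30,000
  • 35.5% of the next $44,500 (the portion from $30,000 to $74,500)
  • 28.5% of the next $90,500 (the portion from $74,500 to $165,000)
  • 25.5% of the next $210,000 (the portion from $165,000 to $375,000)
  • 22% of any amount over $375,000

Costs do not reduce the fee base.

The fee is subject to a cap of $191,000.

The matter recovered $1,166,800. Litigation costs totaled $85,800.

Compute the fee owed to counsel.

Fee base is the gross recovery, $1,166,800; costs are reimbursed separately.
First $30,000 at 39.5% = $11,850.00
Next $44,500 at 35.5% = $15,797.50
Next $90,500 at 28.5% = $25,792.50
Next $210,000 at 25.5% = $53,550.00
Remaining $791,800 at 22% = $174,196.00
Fee: $11,850.00 + $15,797.50 + $25,792.50 + $53,550.00 + $174,196.00 = $281,186.00
$281,186.00 exceeds the $191,000 cap, so the fee is capped at $191,000.00.

$191,000.00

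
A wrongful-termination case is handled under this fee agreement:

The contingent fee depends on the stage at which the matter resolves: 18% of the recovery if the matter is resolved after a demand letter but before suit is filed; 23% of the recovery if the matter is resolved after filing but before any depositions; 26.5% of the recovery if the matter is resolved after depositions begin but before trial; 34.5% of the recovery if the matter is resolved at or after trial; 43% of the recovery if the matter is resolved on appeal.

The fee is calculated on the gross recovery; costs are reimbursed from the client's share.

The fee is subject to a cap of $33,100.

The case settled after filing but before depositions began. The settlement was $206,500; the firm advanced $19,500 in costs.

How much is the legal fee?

Fee base is the gross recovery, $206,500; costs are reimbursed separately.
The matter settled after filing but before depositions began, so the 23% rate applies.
$206,500 × 23% = $47,495.00
$47,495.00 exceeds the $33,100 cap, so the fee is capped at $33,100.00.

$33,100.00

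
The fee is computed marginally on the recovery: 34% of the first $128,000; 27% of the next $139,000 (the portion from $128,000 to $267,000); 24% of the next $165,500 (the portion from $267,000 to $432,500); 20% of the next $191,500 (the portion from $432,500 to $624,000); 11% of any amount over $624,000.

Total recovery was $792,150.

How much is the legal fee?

First $128,000 at 34% = $43,520.00
Next $139,000 at 27% = $37,530.00
Next $165,500 at 24% = $39,720.00
Next $191,500 at 20% = $38,300.00
Remaining $168,150 at 11% = $18,496.50
Fee: $43,520.00 + $37,530.00 + $39,720.00 + $38,300.00 + $18,496.50 = $177,566.50

$177,566.50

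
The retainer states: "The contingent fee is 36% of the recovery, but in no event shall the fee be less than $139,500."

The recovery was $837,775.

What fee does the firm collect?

36% of $837,775 = $301,599.00
That exceeds the $139,500 minimum.

$301,599.00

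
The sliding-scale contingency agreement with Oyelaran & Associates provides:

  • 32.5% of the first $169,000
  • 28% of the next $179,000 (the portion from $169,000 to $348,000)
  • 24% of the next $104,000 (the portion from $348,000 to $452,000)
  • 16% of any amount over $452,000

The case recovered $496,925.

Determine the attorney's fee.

$137,193.00

First $169,000 at 32.5% = $54,925.00
Next $179,000 at 28% = $50,120.00
Next $104,000 at 24% = $24,960.00
Remaining $44,925 at 16% = $7,188.00
Fee: $54,925.00 + $50,120.00 + $24,960.00 + $7,188.00 = $137,193.00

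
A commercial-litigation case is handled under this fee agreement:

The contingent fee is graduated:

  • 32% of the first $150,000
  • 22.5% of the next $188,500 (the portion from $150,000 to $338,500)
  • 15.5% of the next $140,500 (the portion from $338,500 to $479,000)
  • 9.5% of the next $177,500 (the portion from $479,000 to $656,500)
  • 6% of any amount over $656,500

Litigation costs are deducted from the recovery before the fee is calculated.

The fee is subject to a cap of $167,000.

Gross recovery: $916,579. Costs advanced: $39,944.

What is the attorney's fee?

Fee base (net of costs): $916,579 − $39,944 = $876,635
First $150,000 at 32% = $48,000.00
Next $188,500 at 22.5% = $42,412.50
Next $140,500 at 15.5% = $21,777.50
Next $177,500 at 9.5% = $16,862.50
Remaining $220,135 at 6% = $13,208.10
Fee: $48,000.00 + $42,412.50 + $21,777.50 + $16,862.50 + $13,208.10 = $142,260.60
$142,260.60 is under the $167,000 cap.

$142,260.60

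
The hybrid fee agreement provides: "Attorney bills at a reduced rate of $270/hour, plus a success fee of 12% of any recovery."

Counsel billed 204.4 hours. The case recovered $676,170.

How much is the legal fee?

$136,328.40

Hourly: 204.4 × $270 = $55,188.00
Success fee: 12% of $676,170 = $81,140.40
Total: $55,188.00 + $81,140.40 = $136,328.40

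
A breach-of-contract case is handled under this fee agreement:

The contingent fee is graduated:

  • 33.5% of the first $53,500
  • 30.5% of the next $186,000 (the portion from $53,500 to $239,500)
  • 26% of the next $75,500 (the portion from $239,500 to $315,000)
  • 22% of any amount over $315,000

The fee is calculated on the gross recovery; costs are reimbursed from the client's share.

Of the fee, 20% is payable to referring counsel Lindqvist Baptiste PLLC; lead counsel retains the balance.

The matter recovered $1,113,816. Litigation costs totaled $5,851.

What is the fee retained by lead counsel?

$216,017.62

Fee base is the gross recovery, $1,113,816; costs are reimbursed separately.
First $53,500 at 33.5% = $17,922.50
Next $186,000 at 30.5% = $56,730.00
Next $75,500 at 26% = $19,630.00
Remaining $798,816 at 22% = $175,739.52
Fee: $17,922.50 + $56,730.00 + $19,630.00 + $175,739.52 = $270,022.02
Referral share: 20% of $270,022.02 = $54,004.40; lead counsel retains $270,022.02 − $54,004.40 = $216,017.62.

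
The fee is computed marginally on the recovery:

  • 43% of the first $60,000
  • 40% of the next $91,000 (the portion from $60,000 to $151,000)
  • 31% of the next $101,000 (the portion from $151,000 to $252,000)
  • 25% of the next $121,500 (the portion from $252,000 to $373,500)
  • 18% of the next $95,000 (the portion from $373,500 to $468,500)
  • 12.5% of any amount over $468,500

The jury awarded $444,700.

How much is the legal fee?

$136,701.00

First $60,000 at 43% = $25,800.00
Next $91,000 at 40% = $36,400.00
Next $101,000 at 31% = $31,310.00
Next $121,500 at 25% = $30,375.00
Remaining $71,200 at 18% = $12,816.00
Fee: $25,800.00 + $36,400.00 + $31,310.00 + $30,375.00 + $12,816.00 = $136,701.00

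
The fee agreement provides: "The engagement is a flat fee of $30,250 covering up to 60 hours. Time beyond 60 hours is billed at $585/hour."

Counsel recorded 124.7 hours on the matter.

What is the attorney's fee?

Flat fee: $30,250.00
Excess hours: 124.7 − 60 = 64.7
Overrun: 64.7 × $585 = $37,849.50
Total: $30,250.00 + $37,849.50 = $68,099.50

$68,099.50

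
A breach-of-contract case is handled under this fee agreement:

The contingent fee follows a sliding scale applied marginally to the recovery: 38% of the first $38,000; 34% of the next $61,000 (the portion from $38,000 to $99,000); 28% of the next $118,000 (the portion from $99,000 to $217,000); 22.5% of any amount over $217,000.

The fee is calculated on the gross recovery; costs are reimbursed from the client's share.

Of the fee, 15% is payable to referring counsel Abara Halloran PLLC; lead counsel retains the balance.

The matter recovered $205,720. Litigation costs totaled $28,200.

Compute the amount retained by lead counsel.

$55,302.36

Fee base is the gross recovery, $205,720; costs are reimbursed separately.
First $38,000 at 38% = $14,440.00
Next $61,000 at 34% = $20,740.00
Remaining $106,720 at 28% = $29,881.60
Fee: $14,440.00 + $20,740.00 + $29,881.60 = $65,061.60
Referral share: 15% of $65,061.60 = $9,759.24; lead counsel retains $65,061.60 − $9,759.24 = $55,302.36.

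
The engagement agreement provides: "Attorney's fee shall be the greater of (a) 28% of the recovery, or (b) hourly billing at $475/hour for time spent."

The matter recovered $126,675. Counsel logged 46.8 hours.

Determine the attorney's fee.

$35,469.00

(a) 28% of $126,675 = $35,469.00
(b) 46.8 × $475 = $22,230.00
The greater is (a): $35,469.00.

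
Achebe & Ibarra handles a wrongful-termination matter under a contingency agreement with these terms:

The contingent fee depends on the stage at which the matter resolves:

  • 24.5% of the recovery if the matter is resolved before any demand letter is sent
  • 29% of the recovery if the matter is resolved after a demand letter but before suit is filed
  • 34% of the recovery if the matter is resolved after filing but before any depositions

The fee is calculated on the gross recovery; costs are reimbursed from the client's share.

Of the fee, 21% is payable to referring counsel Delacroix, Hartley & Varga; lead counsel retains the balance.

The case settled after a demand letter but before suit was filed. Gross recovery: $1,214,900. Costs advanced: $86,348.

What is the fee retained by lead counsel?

$278,333.59

Fee base is the gross recovery, $1,214,900; costs are reimbursed separately.
The matter settled after a demand letter but before suit was filed, so the 29% rate applies.
$1,214,900 × 29% = $352,321.00
Referral share: 21% of $352,321.00 = $73,987.41; lead counsel retains $352,321.00 − $73,987.41 = $278,333.59.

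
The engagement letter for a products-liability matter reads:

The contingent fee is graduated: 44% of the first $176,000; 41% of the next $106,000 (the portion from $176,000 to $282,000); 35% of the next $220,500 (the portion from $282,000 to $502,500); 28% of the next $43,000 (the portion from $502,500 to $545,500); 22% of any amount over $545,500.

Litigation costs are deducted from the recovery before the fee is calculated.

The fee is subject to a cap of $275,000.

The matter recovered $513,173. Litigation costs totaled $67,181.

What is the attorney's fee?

$178,297.20

Fee base (net of costs): $513,173 − $67,181 = $445,992
First $176,000 at 44% = $77,440.00
Next $106,000 at 41% = $43,460.00
Remaining $163,992 at 35% = $57,397.20
Fee: $77,440.00 + $43,460.00 + $57,397.20 = $178,297.20
$178,297.20 is under the $275,000 cap.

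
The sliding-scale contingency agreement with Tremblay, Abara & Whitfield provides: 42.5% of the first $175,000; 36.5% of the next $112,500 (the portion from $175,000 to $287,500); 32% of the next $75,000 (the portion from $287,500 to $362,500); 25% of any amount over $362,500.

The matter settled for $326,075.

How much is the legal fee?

First $175,000 at 42.5% = $74,375.00
Next $112,500 at 36.5% = $41,062.50
Remaining $38,575 at 32% = $12,344.00
Fee: $74,375.00 + $41,062.50 + $12,344.00 = $127,781.50

$127,781.50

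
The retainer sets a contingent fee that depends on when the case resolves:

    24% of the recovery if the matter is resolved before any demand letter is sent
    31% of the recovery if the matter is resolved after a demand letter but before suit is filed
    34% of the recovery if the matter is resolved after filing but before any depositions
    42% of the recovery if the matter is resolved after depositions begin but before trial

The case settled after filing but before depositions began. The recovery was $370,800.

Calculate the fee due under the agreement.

The matter settled after filing but before depositions began, so the 34% rate applies.
$370,800 × 34% = $126,072.00

$126,072.00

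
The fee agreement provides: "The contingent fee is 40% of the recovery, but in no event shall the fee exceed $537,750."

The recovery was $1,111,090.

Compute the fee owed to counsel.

40% of $1,111,090 = $444,436.00
That is under the $537,750 cap.

$444,436.00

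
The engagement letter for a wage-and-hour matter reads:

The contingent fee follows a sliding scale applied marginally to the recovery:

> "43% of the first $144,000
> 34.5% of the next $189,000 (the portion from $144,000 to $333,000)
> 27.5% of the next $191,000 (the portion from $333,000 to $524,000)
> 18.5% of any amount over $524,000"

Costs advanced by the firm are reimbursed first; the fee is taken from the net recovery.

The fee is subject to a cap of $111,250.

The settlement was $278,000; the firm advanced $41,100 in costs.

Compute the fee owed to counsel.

Fee base (net of costs): $278,000 − $41,100 = $236,900
First $144,000 at 43% = $61,920.00
Remaining $92,900 at 34.5% = $32,050.50
Fee: $61,920.00 + $32,050.50 = $93,970.50
$93,970.50 is under the $111,250 cap.

$93,970.50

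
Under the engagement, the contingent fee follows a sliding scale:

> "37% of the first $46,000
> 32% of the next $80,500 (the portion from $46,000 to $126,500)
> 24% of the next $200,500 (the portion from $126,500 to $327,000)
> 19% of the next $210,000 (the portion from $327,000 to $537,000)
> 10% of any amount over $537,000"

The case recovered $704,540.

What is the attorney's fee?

First $46,000 at 37% = $17,020.00
Next $80,500 at 32% = $25,760.00
Next $200,500 at 24% = $48,120.00
Next $210,000 at 19% = $39,900.00
Remaining $167,540 at 10% = $16,754.00
Fee: $17,020.00 + $25,760.00 + $48,120.00 + $39,900.00 + $16,754.00 = $147,554.00

$147,554.00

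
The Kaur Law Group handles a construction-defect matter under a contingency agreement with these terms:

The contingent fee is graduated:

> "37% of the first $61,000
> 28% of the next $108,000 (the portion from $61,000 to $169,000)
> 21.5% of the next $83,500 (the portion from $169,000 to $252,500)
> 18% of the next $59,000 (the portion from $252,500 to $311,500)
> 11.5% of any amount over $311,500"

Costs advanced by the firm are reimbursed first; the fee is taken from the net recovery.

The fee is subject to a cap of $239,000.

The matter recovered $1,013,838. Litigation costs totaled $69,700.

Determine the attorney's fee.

$154,135.87

Fee base (net of costs): $1,013,838 − $69,700 = $944,138
First $61,000 at 37% = $22,570.00
Next $108,000 at 28% = $30,240.00
Next $83,500 at 21.5% = $17,952.50
Next $59,000 at 18% = $10,620.00
Remaining $632,638 at 11.5% = $72,753.37
Fee: $22,570.00 + $30,240.00 + $17,952.50 + $10,620.00 + $72,753.37 = $154,135.87
$154,135.87 is under the $239,000 cap.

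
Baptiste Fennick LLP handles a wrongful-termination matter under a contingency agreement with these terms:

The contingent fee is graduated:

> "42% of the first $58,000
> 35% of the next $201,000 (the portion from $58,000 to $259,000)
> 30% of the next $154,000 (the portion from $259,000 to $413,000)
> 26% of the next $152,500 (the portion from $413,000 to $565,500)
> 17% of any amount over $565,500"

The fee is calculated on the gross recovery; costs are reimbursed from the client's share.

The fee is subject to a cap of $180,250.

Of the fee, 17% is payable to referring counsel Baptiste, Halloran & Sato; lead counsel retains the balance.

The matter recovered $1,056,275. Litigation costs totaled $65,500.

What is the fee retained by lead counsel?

$149,607.50

Fee base is the gross recovery, $1,056,275; costs are reimbursed separately.
First $58,000 at 42% = $24,360.00
Next $201,000 at 35% = $70,350.00
Next $154,000 at 30% = $46,200.00
Next $152,500 at 26% = $39,650.00
Remaining $490,775 at 17% = $83,431.75
Fee: $24,360.00 + $70,350.00 + $46,200.00 + $39,650.00 + $83,431.75 = $263,991.75
$263,991.75 exceeds the $180,250 cap, so the fee is capped at $180,250.00.
Referral share: 17% of $180,250.00 = $30,642.50; lead counsel retains $180,250.00 − $30,642.50 = $149,607.50.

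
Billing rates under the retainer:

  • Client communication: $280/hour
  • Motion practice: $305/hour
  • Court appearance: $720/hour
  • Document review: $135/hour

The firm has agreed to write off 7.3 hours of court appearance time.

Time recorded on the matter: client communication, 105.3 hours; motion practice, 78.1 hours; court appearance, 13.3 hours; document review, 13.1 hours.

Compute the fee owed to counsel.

$59,393.00

Client communication: 105.3 × $280 = $29,484.00
Motion practice: 78.1 × $305 = $23,820.50
Court appearance: 13.3 × $720 = $9,576.00
Document review: 13.1 × $135 = $1,768.50
Subtotal: $64,649.00
Write-off: 7.3 × $720 = $5,256.00
Total: $64,649.00 − $5,256.00 = $59,393.00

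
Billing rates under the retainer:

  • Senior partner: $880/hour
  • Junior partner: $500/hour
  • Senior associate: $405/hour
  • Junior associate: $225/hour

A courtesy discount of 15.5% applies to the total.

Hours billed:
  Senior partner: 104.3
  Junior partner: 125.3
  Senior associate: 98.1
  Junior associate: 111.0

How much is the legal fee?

$185,172.88

Senior partner: 104.3 × $880 = $91,784.00
Junior partner: 125.3 × $500 = $62,650.00
Senior associate: 98.1 × $405 = $39,730.50
Junior associate: 111.0 × $225 = $24,975.00
Subtotal: $219,139.50
Less 15.5% discount: −$33,966.62
Total: $219,139.50 − $33,966.62 = $185,172.88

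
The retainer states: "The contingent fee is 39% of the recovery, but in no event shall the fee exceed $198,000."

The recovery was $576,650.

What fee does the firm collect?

$198,000.00

39% of $576,650 = $224,893.50
That exceeds the $198,000 cap, so the fee is capped at $198,000.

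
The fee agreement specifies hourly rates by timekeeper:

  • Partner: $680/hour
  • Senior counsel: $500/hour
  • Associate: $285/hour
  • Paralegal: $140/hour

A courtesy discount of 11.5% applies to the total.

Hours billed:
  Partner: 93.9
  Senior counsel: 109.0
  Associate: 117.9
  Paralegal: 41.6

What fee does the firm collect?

Partner: 93.9 × $680 = $63,852.00
Senior counsel: 109.0 × $500 = $54,500.00
Associate: 117.9 × $285 = $33,601.50
Paralegal: 41.6 × $140 = $5,824.00
Subtotal: $157,777.50
Less 11.5% discount: −$18,144.41
Total: $157,777.50 − $18,144.41 = $139,633.09

$139,633.09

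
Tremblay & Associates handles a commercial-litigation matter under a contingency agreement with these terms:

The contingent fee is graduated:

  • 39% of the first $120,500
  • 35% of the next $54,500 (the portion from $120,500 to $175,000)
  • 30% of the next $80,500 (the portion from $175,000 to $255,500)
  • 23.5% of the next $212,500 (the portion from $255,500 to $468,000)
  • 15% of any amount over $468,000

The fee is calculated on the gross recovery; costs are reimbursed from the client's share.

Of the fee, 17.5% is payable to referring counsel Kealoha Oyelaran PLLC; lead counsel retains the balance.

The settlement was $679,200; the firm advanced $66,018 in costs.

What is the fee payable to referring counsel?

$30,071.56

Fee base is the gross recovery, $679,200; costs are reimbursed separately.
First $120,500 at 39% = $46,995.00
Next $54,500 at 35% = $19,075.00
Next $80,500 at 30% = $24,150.00
Next $212,500 at 23.5% = $49,937.50
Remaining $211,200 at 15% = $31,680.00
Fee: $46,995.00 + $19,075.00 + $24,150.00 + $49,937.50 + $31,680.00 = $171,837.50
Referral share: 17.5% of $171,837.50 = $30,071.56; lead counsel retains $171,837.50 − $30,071.56 = $141,765.94.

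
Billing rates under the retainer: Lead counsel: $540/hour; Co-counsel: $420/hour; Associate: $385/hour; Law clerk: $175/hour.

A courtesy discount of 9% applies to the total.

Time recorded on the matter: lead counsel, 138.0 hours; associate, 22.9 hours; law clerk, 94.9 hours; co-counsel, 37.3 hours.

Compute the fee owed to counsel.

$105,205.10

Lead counsel: 138.0 × $540 = $74,520.00
Co-counsel: 37.3 × $420 = $15,666.00
Associate: 22.9 × $385 = $8,816.50
Law clerk: 94.9 × $175 = $16,607.50
Subtotal: $115,610.00
Less 9% discount: −$10,404.90
Total: $115,610.00 − $10,404.90 = $105,205.10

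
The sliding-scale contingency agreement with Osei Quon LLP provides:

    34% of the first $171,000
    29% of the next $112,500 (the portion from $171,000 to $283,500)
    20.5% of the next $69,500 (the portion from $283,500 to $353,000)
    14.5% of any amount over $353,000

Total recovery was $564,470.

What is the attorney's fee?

$135,675.65

First $171,000 at 34% = $58,140.00
Next $112,500 at 29% = $32,625.00
Next $69,500 at 20.5% = $14,247.50
Remaining $211,470 at 14.5% = $30,663.15
Fee: $58,140.00 + $32,625.00 + $14,247.50 + $30,663.15 = $135,675.65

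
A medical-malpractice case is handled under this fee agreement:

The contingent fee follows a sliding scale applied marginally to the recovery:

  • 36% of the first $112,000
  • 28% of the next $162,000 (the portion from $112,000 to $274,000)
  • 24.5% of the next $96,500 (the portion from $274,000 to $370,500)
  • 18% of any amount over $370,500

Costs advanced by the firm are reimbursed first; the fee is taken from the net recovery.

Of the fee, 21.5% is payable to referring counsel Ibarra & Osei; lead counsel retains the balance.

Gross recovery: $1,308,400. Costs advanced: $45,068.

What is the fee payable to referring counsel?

Fee base (net of costs): $1,308,400 − $45,068 = $1,263,332
First $112,000 at 36% = $40,320.00
Next $162,000 at 28% = $45,360.00
Next $96,500 at 24.5% = $23,642.50
Remaining $892,832 at 18% = $160,709.76
Fee: $40,320.00 + $45,360.00 + $23,642.50 + $160,709.76 = $270,032.26
Referral share: 21.5% of $270,032.26 = $58,056.94; lead counsel retains $270,032.26 − $58,056.94 = $211,975.32.

$58,056.94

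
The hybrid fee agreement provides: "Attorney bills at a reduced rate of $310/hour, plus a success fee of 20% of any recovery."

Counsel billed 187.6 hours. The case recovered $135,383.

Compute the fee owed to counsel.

Hourly: 187.6 × $310 = $58,156.00
Success fee: 20% of $135,383 = $27,076.60
Total: $58,156.00 + $27,076.60 = $85,232.60

$85,232.60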